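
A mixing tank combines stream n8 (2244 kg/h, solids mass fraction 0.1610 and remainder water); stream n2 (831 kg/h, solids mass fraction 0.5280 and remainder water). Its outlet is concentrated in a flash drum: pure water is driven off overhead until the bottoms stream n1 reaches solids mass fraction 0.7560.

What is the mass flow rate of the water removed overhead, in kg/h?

2017 kg/h

solids entering = 2244×0.161 + 831×0.528 = 800.05 kg/h.
All solids reports to n1, so n1 = 800.05/0.756 = 1058.3 kg/h.
Total feed = 3075 kg/h; overhead = 3075 − 1058.3 = 2016.7 kg/h.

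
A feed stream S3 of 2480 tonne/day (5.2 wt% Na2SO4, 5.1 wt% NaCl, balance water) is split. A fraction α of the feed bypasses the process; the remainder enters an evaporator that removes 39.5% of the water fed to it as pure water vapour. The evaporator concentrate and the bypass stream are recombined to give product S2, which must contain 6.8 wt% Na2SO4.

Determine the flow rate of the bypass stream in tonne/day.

All 2480×0.052 = 128.96 tonne/day of Na2SO4 reaches S2, so S2 = 128.96/0.068 = 1896.5 tonne/day and vapour = 583.53 tonne/day.
The evaporator receives (1−α)·2480 of feed at 0.897 water and removes 0.395 of that water:
0.395×0.897×(1−α)×2480 = 583.53
(1−α) = 583.53/878.7 = 0.6641;  α = 0.3359.
Bypass flow = 0.3359×2480 = 833.08 tonne/day.

833.1 tonne/day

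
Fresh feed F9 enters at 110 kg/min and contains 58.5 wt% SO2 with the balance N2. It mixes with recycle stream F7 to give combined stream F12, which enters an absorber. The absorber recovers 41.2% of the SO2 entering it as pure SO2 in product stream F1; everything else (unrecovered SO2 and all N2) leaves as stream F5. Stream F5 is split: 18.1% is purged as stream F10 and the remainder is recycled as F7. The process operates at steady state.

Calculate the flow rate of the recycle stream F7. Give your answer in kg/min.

266.3 kg/min

N2 enters only via F9 and leaves only via the purge: 110×0.415 = 0.181×(N2 in F5), and the absorber passes all N2, so N2 in F12 = N2 in F5 = 252.21 kg/min.
SO2 in F12: m_A = 110×0.585 + (1−0.181)·(1−0.412)·m_A, so m_A = 64.35/0.5184 = 124.13 kg/min.
F5 = (1−0.412)×124.13 + 252.21 = 325.2 kg/min.
Recycle F7 = (1−0.181)×325.2 = 266.34 kg/min.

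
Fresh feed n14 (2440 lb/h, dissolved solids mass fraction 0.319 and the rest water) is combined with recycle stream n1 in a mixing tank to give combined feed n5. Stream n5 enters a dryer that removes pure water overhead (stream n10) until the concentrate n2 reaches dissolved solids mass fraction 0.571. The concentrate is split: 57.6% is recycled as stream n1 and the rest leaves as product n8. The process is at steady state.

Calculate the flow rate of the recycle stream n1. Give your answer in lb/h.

Overall dissolved solids balance (none leaves overhead): dissolved solids in fresh feed = dissolved solids in product, i.e. 2440×0.319 = (1−0.576)·n2·0.571.
n2 = 778.36/(0.571×0.424) = 3215 lb/h.
Recycle n1 = 0.576×3215 = 1851.8 lb/h.

1852 lb/h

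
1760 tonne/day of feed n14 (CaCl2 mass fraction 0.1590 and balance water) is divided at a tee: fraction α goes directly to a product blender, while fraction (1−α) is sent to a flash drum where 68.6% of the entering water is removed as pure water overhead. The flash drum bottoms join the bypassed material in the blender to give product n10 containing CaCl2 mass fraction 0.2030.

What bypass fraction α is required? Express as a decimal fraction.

0.624

All 1760×0.159 = 279.84 tonne/day of CaCl2 reaches n10, so n10 = 279.84/0.203 = 1378.5 tonne/day and vapour = 381.48 tonne/day.
The evaporator receives (1−α)·1760 of feed at 0.841 water and removes 0.686 of that water:
0.686×0.841×(1−α)×1760 = 381.48
(1−α) = 381.48/1015.4 = 0.3757;  α = 0.6243.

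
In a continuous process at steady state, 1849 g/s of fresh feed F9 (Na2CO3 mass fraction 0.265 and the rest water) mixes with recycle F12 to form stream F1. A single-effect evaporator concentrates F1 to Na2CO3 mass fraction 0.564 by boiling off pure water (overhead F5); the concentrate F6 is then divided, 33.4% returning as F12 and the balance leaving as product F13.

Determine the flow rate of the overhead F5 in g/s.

980.2 g/s

Overall Na2CO3 balance (none leaves overhead): Na2CO3 in fresh feed = Na2CO3 in product, i.e. 1849×0.265 = (1−0.334)·F6·0.564.
F6 = 489.99/(0.564×0.666) = 1304.5 g/s.
Recycle F12 = 0.334×1304.5 = 435.69 g/s.
Combined feed F1 = 1849 + 435.69 = 2284.7 g/s.
Overhead F5 = F1 − F6 = 2284.7 − 1304.5 = 980.23 g/s.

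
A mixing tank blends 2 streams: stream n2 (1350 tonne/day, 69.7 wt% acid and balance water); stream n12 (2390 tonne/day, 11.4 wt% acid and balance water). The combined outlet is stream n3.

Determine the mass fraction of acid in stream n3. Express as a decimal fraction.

0.324

Total flow out = 1350 + 2390 = 3740 tonne/day.
acid in = 1350×0.697 + 2390×0.114 = 1213.4 tonne/day.
acid mass fraction in n3 = 1213.4/3740 = 0.324.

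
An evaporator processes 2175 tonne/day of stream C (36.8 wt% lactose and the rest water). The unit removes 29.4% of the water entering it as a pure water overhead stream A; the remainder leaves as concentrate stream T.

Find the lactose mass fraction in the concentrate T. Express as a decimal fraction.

0.452

lactose is not removed: 2175×0.368 = 800.4 tonne/day of lactose enters T.
water entering = 2175×0.632 = 1374.6 tonne/day; overhead removed = 0.294×1374.6 = 404.13 tonne/day.
Concentrate = 2175 − 404.13 = 1770.9 tonne/day.
Mass fraction = 800.4/1770.9 = 0.452.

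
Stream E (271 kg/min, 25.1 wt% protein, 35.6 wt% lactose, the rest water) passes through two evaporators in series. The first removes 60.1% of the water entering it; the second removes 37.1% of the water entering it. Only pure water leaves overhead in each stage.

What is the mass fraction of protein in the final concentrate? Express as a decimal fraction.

0.356

water in feed = 271×0.393 = 106.5 kg/min.
After stage 1: water left = (1−0.601)×106.5 = 42.495; stream total = 206.99 kg/min.
After stage 2: water left = (1−0.371)×42.495 = 26.729; final concentrate = 191.23 kg/min.
protein fraction = 68.021/191.23 = 0.356.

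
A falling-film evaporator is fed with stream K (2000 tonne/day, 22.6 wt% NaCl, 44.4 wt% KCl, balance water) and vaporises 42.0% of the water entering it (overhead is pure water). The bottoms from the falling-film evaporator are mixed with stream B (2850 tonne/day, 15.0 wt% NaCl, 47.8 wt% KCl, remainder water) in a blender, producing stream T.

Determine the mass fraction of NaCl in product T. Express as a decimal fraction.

Vapour removed = 0.420×0.330×2000 = 277.2 tonne/day; concentrate = 1722.8 tonne/day.
NaCl reaching the mixer = 452 (from concentrate) + 2850×0.150 = 879.5 tonne/day.
Product flow = 1722.8 + 2850 = 4572.8 tonne/day; NaCl fraction = 0.192.

0.192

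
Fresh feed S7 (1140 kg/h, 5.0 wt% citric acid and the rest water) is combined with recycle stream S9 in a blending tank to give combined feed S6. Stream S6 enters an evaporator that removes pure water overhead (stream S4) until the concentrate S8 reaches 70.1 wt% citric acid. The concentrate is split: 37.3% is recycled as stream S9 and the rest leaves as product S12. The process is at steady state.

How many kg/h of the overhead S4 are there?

1059 kg/h

Overall citric acid balance (none leaves overhead): citric acid in fresh feed = citric acid in product, i.e. 1140×0.050 = (1−0.373)·S8·0.701.
S8 = 57/(0.701×0.627) = 129.68 kg/h.
Recycle S9 = 0.373×129.68 = 48.372 kg/h.
Combined feed S6 = 1140 + 48.372 = 1188.4 kg/h.
Overhead S4 = S6 − S8 = 1188.4 − 129.68 = 1058.7 kg/h.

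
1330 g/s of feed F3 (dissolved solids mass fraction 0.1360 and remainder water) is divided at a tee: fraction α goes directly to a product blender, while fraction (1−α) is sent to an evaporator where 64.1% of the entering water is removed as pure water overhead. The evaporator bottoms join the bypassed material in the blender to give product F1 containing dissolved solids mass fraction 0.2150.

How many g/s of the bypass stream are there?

All 1330×0.136 = 180.88 g/s of dissolved solids reaches F1, so F1 = 180.88/0.215 = 841.3 g/s and vapour = 488.7 g/s.
The evaporator receives (1−α)·1330 of feed at 0.864 water and removes 0.641 of that water:
0.641×0.864×(1−α)×1330 = 488.7
(1−α) = 488.7/736.59 = 0.6635;  α = 0.3365.
Bypass flow = 0.3365×1330 = 447.59 g/s.

447.6 g/s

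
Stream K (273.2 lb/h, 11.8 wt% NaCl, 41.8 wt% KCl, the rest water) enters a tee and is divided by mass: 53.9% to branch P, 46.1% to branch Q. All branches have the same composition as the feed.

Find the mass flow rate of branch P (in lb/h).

147.3 lb/h

Branch P flow = 0.539×273.2 = 147.25 lb/h.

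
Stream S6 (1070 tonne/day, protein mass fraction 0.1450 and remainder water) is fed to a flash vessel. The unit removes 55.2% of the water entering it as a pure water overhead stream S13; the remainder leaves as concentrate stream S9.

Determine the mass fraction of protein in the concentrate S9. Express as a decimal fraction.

0.2746

protein is not removed: 1070×0.145 = 155.15 tonne/day of protein enters S9.
water entering = 1070×0.855 = 914.85 tonne/day; overhead removed = 0.552×914.85 = 505 tonne/day.
Concentrate = 1070 − 505 = 565 tonne/day.
Mass fraction = 155.15/565 = 0.2746.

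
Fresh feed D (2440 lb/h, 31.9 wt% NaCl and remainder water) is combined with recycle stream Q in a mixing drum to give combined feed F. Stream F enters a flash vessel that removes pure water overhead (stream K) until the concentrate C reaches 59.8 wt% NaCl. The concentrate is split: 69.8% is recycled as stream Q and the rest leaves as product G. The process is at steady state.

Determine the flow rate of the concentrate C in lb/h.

Overall NaCl balance (none leaves overhead): NaCl in fresh feed = NaCl in product, i.e. 2440×0.319 = (1−0.698)·C·0.598.
C = 778.36/(0.598×0.302) = 4310 lb/h.

4310 lb/h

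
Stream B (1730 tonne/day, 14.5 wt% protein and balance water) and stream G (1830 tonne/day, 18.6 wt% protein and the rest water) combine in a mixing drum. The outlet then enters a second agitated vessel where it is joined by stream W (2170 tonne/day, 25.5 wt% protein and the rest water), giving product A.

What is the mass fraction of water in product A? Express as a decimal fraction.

0.800

Overall, product flow = 5730 tonne/day.
water in = 1730×0.855 + 1830×0.814 + 2170×0.745 = 4585.4 tonne/day.
water fraction in A = 0.800.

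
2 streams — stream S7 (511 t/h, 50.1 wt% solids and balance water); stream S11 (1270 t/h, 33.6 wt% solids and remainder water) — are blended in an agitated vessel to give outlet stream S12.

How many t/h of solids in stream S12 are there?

682.7 t/h

solids out = solids in = 511×0.501 + 1270×0.336 = 682.73 t/h.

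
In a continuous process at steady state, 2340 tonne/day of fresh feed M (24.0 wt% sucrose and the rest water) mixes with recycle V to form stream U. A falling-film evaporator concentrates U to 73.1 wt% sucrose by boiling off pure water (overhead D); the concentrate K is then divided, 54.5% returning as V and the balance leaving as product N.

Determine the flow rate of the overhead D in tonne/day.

Overall sucrose balance (none leaves overhead): sucrose in fresh feed = sucrose in product, i.e. 2340×0.240 = (1−0.545)·K·0.731.
K = 561.6/(0.731×0.455) = 1688.5 tonne/day.
Recycle V = 0.545×1688.5 = 920.23 tonne/day.
Combined feed U = 2340 + 920.23 = 3260.2 tonne/day.
Overhead D = U − K = 3260.2 − 1688.5 = 1571.7 tonne/day.

1572 tonne/day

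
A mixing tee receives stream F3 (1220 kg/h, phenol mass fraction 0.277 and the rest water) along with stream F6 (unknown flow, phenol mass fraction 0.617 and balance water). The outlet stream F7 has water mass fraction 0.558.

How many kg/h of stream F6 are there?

1150 kg/h

Let F6 be the unknown flow. Total out = 1220 + F6.
water balance: 882.06 + 0.383·F6 = 0.558·(1220 + F6)
(0.383 − 0.558)·F6 = 0.558×1220 − 882.06 = -201.3
F6 = -201.3 / -0.175 = 1150.3 kg/h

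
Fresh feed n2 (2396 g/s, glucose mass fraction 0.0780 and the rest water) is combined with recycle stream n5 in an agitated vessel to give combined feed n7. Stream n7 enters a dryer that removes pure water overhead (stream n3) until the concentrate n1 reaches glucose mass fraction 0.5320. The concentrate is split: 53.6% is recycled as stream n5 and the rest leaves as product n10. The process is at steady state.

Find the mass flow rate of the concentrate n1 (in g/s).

757.1 g/s

Overall glucose balance (none leaves overhead): glucose in fresh feed = glucose in product, i.e. 2396×0.078 = (1−0.536)·n1·0.532.
n1 = 186.89/(0.532×0.464) = 757.1 g/s.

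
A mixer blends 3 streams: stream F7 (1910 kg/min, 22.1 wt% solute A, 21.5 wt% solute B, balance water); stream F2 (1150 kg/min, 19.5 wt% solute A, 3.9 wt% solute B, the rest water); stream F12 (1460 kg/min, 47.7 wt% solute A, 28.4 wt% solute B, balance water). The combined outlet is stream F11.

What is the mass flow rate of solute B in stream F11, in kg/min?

solute B out = solute B in = 1910×0.215 + 1150×0.039 + 1460×0.284 = 870.14 kg/min.

870.1 kg/min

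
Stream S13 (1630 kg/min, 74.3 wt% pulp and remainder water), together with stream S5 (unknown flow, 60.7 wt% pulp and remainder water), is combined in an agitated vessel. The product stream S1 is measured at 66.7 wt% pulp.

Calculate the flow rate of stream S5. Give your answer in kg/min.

2065 kg/min

Let S5 be the unknown flow. Total out = 1630 + S5.
pulp balance: 1211.1 + 0.607·S5 = 0.667·(1630 + S5)
(0.607 − 0.667)·S5 = 0.667×1630 − 1211.1 = -123.88
S5 = -123.88 / -0.060 = 2064.7 kg/min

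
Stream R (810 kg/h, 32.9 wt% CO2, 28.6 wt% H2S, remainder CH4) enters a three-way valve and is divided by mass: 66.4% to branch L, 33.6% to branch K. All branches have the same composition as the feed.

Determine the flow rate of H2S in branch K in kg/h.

77.84 kg/h

Branch K total = 0.336×810 = 272.16 kg/h.
H2S in K = 0.286×272.16 = 77.838 kg/h.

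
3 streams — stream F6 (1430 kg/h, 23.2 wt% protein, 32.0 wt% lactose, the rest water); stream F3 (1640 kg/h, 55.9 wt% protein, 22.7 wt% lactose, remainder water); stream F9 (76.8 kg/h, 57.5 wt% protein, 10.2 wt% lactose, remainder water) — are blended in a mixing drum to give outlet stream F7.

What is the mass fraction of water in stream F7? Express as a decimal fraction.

0.323

Total flow out = 1430 + 1640 + 76.8 = 3146.8 kg/h.
water in = 1430×0.448 + 1640×0.214 + 76.8×0.323 = 1016.4 kg/h.
water mass fraction in F7 = 1016.4/3146.8 = 0.323.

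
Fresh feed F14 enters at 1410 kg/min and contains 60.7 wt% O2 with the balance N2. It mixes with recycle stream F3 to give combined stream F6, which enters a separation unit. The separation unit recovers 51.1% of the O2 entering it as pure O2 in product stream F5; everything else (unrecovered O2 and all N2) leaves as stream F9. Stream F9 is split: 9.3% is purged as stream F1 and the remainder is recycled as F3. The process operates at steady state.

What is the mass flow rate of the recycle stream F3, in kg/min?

N2 enters only via F14 and leaves only via the purge: 1410×0.393 = 0.093×(N2 in F9), and the separation unit passes all N2, so N2 in F6 = N2 in F9 = 5958.4 kg/min.
O2 in F6: m_A = 1410×0.607 + (1−0.093)·(1−0.511)·m_A, so m_A = 855.87/0.5565 = 1538 kg/min.
F9 = (1−0.511)×1538 + 5958.4 = 6710.5 kg/min.
Recycle F3 = (1−0.093)×6710.5 = 6086.4 kg/min.

6086 kg/min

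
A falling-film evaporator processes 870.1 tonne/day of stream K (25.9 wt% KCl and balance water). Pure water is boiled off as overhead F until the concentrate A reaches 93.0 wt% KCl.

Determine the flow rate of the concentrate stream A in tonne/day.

242.3 tonne/day

KCl is conserved: 870.1×0.259 = 225.36 tonne/day all reports to the concentrate.
Concentrate = 225.36/(target fraction) = 242.32 tonne/day.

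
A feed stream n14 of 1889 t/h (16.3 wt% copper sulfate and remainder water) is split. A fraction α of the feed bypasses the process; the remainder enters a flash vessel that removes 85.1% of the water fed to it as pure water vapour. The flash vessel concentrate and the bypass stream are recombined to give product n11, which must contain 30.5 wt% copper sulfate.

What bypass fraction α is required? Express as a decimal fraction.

0.346

All 1889×0.163 = 307.91 t/h of copper sulfate reaches n11, so n11 = 307.91/0.305 = 1009.5 t/h and vapour = 879.47 t/h.
The evaporator receives (1−α)·1889 of feed at 0.837 water and removes 0.851 of that water:
0.851×0.837×(1−α)×1889 = 879.47
(1−α) = 879.47/1345.5 = 0.6536;  α = 0.3464.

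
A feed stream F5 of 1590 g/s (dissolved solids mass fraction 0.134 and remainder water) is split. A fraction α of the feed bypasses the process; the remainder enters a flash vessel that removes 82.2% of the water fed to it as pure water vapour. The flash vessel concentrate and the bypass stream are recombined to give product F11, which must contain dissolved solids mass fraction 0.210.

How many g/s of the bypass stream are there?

781.6 g/s

All 1590×0.134 = 213.06 g/s of dissolved solids reaches F11, so F11 = 213.06/0.210 = 1014.6 g/s and vapour = 575.43 g/s.
The evaporator receives (1−α)·1590 of feed at 0.866 water and removes 0.822 of that water:
0.822×0.866×(1−α)×1590 = 575.43
(1−α) = 575.43/1131.8 = 0.5084;  α = 0.4916.
Bypass flow = 0.4916×1590 = 781.65 g/s.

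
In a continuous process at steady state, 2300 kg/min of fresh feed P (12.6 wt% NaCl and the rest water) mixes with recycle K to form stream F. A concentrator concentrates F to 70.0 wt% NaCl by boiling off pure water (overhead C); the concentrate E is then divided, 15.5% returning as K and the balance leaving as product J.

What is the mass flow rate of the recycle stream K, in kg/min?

Overall NaCl balance (none leaves overhead): NaCl in fresh feed = NaCl in product, i.e. 2300×0.126 = (1−0.155)·E·0.700.
E = 289.8/(0.700×0.845) = 489.94 kg/min.
Recycle K = 0.155×489.94 = 75.941 kg/min.

75.94 kg/min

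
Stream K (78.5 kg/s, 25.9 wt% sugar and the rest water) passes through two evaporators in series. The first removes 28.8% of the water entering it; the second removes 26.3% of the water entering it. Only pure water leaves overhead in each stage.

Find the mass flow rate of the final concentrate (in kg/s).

50.86 kg/s

water in feed = 78.5×0.741 = 58.169 kg/s.
After stage 1: water left = (1−0.288)×58.169 = 41.416; stream total = 61.747 kg/s.
After stage 2: water left = (1−0.263)×41.416 = 30.524; final concentrate = 50.855 kg/s.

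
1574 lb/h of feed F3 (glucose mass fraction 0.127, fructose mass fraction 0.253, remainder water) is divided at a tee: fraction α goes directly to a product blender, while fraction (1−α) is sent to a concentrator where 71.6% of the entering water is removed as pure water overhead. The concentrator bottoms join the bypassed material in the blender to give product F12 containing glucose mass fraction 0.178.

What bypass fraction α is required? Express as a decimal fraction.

All 1574×0.127 = 199.9 lb/h of glucose reaches F12, so F12 = 199.9/0.178 = 1123 lb/h and vapour = 450.98 lb/h.
The evaporator receives (1−α)·1574 of feed at 0.620 water and removes 0.716 of that water:
0.716×0.620×(1−α)×1574 = 450.98
(1−α) = 450.98/698.73 = 0.6454;  α = 0.3546.

0.355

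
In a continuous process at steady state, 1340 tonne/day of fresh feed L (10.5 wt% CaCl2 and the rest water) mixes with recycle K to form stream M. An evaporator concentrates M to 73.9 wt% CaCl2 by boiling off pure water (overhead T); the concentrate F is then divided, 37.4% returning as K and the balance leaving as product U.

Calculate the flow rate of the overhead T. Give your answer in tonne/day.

1150 tonne/day

Overall CaCl2 balance (none leaves overhead): CaCl2 in fresh feed = CaCl2 in product, i.e. 1340×0.105 = (1−0.374)·F·0.739.
F = 140.7/(0.739×0.626) = 304.14 tonne/day.
Recycle K = 0.374×304.14 = 113.75 tonne/day.
Combined feed M = 1340 + 113.75 = 1453.7 tonne/day.
Overhead T = M − F = 1453.7 − 304.14 = 1149.6 tonne/day.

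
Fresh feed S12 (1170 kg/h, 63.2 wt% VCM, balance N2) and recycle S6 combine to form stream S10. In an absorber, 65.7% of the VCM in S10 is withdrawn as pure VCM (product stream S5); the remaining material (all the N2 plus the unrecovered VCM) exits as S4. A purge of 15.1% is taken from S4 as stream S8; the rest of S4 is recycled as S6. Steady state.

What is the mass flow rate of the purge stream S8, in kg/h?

484.6 kg/h

N2 enters only via S12 and leaves only via the purge: 1170×0.368 = 0.151×(N2 in S4), and the absorber passes all N2, so N2 in S10 = N2 in S4 = 2851.4 kg/h.
VCM in S10: m_A = 1170×0.632 + (1−0.151)·(1−0.657)·m_A, so m_A = 739.44/0.7088 = 1043.2 kg/h.
S4 = (1−0.657)×1043.2 + 2851.4 = 3209.2 kg/h.
Purge S8 = 0.151×3209.2 = 484.59 kg/h.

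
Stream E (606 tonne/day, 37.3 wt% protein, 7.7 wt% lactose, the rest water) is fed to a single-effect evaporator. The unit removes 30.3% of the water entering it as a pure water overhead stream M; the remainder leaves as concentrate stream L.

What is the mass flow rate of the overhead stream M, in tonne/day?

101 tonne/day

water entering = 606×0.550 = 333.3 tonne/day; overhead removed = 0.303×333.3 = 100.99 tonne/day.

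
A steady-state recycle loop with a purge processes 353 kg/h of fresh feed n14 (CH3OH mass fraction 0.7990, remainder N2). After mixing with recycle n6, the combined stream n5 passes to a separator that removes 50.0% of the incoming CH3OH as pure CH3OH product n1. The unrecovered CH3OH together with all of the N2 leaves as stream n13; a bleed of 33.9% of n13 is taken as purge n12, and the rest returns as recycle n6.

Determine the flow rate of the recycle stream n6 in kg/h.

277.6 kg/h

N2 enters only via n14 and leaves only via the purge: 353×0.201 = 0.339×(N2 in n13), and the separator passes all N2, so N2 in n5 = N2 in n13 = 209.3 kg/h.
CH3OH in n5: m_A = 353×0.799 + (1−0.339)·(1−0.500)·m_A, so m_A = 282.05/0.6695 = 421.28 kg/h.
n13 = (1−0.500)×421.28 + 209.3 = 419.94 kg/h.
Recycle n6 = (1−0.339)×419.94 = 277.58 kg/h.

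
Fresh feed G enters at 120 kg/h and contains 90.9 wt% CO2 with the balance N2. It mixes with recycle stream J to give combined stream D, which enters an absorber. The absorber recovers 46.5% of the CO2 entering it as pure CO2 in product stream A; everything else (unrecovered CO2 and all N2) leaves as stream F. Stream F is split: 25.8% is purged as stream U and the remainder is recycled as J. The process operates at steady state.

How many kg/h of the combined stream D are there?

223.2 kg/h

N2 enters only via G and leaves only via the purge: 120×0.091 = 0.258×(N2 in F), and the absorber passes all N2, so N2 in D = N2 in F = 42.326 kg/h.
CO2 in D: m_A = 120×0.909 + (1−0.258)·(1−0.465)·m_A, so m_A = 109.08/0.6030 = 180.89 kg/h.
D = 180.89 + 42.326 = 223.21 kg/h.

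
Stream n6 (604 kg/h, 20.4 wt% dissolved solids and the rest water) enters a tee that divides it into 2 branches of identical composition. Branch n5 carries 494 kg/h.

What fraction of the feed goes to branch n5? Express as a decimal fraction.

Fraction to n5 = 494/604 = 0.8179.

0.818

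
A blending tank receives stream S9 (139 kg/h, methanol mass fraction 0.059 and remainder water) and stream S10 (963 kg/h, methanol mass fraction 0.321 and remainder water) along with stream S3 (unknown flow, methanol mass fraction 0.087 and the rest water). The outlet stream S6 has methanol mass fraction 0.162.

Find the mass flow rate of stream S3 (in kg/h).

1851 kg/h

Let S3 be the unknown flow. Total out = 1102 + S3.
methanol balance: 317.32 + 0.087·S3 = 0.162·(1102 + S3)
(0.087 − 0.162)·S3 = 0.162×1102 − 317.32 = -138.8
S3 = -138.8 / -0.075 = 1850.7 kg/h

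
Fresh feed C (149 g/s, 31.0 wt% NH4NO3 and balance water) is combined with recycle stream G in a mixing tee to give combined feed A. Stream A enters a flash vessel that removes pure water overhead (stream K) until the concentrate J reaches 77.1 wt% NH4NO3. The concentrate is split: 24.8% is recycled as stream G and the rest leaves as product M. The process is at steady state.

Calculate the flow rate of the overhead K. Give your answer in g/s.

Overall NH4NO3 balance (none leaves overhead): NH4NO3 in fresh feed = NH4NO3 in product, i.e. 149×0.310 = (1−0.248)·J·0.771.
J = 46.19/(0.771×0.752) = 79.667 g/s.
Recycle G = 0.248×79.667 = 19.757 g/s.
Combined feed A = 149 + 19.757 = 168.76 g/s.
Overhead K = A − J = 168.76 − 79.667 = 89.091 g/s.

89.09 g/s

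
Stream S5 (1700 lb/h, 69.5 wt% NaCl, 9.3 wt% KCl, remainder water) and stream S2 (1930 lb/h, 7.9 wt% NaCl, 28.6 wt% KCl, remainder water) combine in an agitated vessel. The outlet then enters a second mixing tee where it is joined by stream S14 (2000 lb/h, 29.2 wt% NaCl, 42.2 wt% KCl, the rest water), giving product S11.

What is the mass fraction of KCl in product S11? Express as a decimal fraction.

Overall, product flow = 5630 lb/h.
KCl in = 1700×0.093 + 1930×0.286 + 2000×0.422 = 1554.1 lb/h.
KCl fraction in S11 = 0.276.

0.276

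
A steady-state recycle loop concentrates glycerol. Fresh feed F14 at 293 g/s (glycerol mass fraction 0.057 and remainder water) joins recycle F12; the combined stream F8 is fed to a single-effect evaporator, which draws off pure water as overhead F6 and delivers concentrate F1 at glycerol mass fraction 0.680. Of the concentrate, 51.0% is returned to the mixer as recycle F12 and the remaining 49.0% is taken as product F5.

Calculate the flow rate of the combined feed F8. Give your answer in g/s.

Overall glycerol balance (none leaves overhead): glycerol in fresh feed = glycerol in product, i.e. 293×0.057 = (1−0.510)·F1·0.680.
F1 = 16.701/(0.680×0.490) = 50.123 g/s.
Recycle F12 = 0.510×50.123 = 25.563 g/s.
Combined feed F8 = 293 + 25.563 = 318.56 g/s.

318.6 g/s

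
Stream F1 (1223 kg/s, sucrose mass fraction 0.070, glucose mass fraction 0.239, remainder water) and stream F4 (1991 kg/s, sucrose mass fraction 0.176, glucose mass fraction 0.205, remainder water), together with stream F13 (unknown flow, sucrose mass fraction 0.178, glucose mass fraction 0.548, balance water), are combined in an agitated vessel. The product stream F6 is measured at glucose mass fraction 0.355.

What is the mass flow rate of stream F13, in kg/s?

Let F13 be the unknown flow. Total out = 3214 + F13.
glucose balance: 700.45 + 0.548·F13 = 0.355·(3214 + F13)
(0.548 − 0.355)·F13 = 0.355×3214 − 700.45 = 440.52
F13 = 440.52 / 0.193 = 2282.5 kg/s

2282 kg/s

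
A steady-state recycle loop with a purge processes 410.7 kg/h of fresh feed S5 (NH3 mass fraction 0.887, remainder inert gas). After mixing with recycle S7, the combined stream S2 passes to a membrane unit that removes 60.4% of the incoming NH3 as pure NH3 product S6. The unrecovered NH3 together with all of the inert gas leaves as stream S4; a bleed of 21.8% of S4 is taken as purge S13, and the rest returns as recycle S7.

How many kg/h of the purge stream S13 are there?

inert gas enters only via S5 and leaves only via the purge: 410.7×0.113 = 0.218×(inert gas in S4), and the membrane unit passes all inert gas, so inert gas in S2 = inert gas in S4 = 212.89 kg/h.
NH3 in S2: m_A = 410.7×0.887 + (1−0.218)·(1−0.604)·m_A, so m_A = 364.29/0.6903 = 527.71 kg/h.
S4 = (1−0.604)×527.71 + 212.89 = 421.86 kg/h.
Purge S13 = 0.218×421.86 = 91.965 kg/h.

91.96 kg/h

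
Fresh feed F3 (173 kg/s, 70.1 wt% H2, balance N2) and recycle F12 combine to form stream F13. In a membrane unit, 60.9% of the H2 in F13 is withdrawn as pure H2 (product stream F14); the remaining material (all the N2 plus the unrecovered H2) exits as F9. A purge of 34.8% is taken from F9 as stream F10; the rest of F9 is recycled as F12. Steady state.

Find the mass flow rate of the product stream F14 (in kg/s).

H2 in F13: m_A = 173×0.701 + (1−0.348)·(1−0.609)·m_A, so m_A = 121.27/0.7451 = 162.77 kg/s.
Product F14 = 0.609×162.77 = 99.126 kg/s.

99.13 kg/s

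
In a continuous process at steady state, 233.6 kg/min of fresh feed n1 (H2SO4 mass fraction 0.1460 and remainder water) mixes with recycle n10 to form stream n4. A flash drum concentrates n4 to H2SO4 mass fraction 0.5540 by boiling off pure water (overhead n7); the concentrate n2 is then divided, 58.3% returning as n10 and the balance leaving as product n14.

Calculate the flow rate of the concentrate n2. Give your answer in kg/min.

147.6 kg/min

Overall H2SO4 balance (none leaves overhead): H2SO4 in fresh feed = H2SO4 in product, i.e. 233.6×0.146 = (1−0.583)·n2·0.554.
n2 = 34.106/(0.554×0.417) = 147.63 kg/min.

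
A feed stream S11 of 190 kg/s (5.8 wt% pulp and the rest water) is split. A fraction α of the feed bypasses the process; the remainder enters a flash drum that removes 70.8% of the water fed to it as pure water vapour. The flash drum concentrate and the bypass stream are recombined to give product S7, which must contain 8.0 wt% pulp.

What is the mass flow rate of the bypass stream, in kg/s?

111.7 kg/s

All 190×0.058 = 11.02 kg/s of pulp reaches S7, so S7 = 11.02/0.080 = 137.75 kg/s and vapour = 52.25 kg/s.
The evaporator receives (1−α)·190 of feed at 0.942 water and removes 0.708 of that water:
0.708×0.942×(1−α)×190 = 52.25
(1−α) = 52.25/126.72 = 0.4123;  α = 0.5877.
Bypass flow = 0.5877×190 = 111.66 kg/s.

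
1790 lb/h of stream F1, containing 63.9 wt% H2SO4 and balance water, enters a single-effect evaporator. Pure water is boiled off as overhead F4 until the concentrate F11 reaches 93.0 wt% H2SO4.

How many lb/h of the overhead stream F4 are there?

H2SO4 is conserved: 1790×0.639 = 1143.8 lb/h all reports to the concentrate.
Concentrate = 1143.8/(target fraction) = 1229.9 lb/h.
Overhead = 1790 − 1229.9 = 560.1 lb/h.

560.1 lb/h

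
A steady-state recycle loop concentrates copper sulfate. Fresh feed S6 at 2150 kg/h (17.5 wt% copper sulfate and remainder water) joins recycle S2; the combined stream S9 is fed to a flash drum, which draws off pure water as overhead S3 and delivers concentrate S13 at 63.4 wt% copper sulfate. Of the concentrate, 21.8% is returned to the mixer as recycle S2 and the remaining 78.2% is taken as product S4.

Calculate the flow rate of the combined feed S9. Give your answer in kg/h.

2315 kg/h

Overall copper sulfate balance (none leaves overhead): copper sulfate in fresh feed = copper sulfate in product, i.e. 2150×0.175 = (1−0.218)·S13·0.634.
S13 = 376.25/(0.634×0.782) = 758.89 kg/h.
Recycle S2 = 0.218×758.89 = 165.44 kg/h.
Combined feed S9 = 2150 + 165.44 = 2315.4 kg/h.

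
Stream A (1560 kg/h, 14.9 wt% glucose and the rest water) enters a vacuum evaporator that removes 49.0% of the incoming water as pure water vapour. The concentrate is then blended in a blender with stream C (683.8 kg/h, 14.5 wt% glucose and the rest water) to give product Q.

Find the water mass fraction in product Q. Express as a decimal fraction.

0.7919

Vapour removed = 0.490×0.851×1560 = 650.5 kg/h; concentrate = 909.5 kg/h.
water reaching the mixer = 677.06 (from concentrate) + 683.8×0.855 = 1261.7 kg/h.
Product flow = 909.5 + 683.8 = 1593.3 kg/h; water fraction = 0.7919.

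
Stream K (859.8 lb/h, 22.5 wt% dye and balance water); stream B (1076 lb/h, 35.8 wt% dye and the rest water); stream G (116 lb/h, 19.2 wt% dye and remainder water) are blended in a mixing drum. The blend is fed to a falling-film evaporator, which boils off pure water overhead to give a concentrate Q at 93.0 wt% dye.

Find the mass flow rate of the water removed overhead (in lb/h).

1406 lb/h

dye entering = 859.8×0.225 + 1076×0.358 + 116×0.192 = 600.93 lb/h.
All dye reports to Q, so Q = 600.93/0.930 = 646.17 lb/h.
Total feed = 2051.8 lb/h; overhead = 2051.8 − 646.17 = 1405.6 lb/h.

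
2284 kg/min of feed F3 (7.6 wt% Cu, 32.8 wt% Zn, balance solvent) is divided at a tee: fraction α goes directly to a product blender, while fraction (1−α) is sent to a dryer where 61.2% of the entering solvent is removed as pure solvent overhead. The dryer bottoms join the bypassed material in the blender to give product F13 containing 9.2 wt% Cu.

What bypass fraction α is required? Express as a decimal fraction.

0.523

All 2284×0.076 = 173.58 kg/min of Cu reaches F13, so F13 = 173.58/0.092 = 1886.8 kg/min and vapour = 397.22 kg/min.
The evaporator receives (1−α)·2284 of feed at 0.596 solvent and removes 0.612 of that solvent:
0.612×0.596×(1−α)×2284 = 397.22
(1−α) = 397.22/833.09 = 0.4768;  α = 0.5232.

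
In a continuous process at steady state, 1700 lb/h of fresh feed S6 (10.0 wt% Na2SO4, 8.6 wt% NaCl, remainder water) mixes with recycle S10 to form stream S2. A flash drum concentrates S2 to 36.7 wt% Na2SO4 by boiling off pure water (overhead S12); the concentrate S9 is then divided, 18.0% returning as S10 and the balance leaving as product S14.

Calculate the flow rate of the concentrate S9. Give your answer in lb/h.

564.9 lb/h

Overall Na2SO4 balance (none leaves overhead): Na2SO4 in fresh feed = Na2SO4 in product, i.e. 1700×0.100 = (1−0.180)·S9·0.367.
S9 = 170/(0.367×0.820) = 564.9 lb/h.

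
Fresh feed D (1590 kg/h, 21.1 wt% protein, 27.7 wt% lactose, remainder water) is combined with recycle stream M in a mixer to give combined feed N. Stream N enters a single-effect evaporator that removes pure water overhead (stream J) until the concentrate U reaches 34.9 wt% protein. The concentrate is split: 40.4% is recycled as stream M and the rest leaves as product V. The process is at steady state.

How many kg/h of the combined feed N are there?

Overall protein balance (none leaves overhead): protein in fresh feed = protein in product, i.e. 1590×0.211 = (1−0.404)·U·0.349.
U = 335.49/(0.349×0.596) = 1612.9 kg/h.
Recycle M = 0.404×1612.9 = 651.61 kg/h.
Combined feed N = 1590 + 651.61 = 2241.6 kg/h.

2242 kg/h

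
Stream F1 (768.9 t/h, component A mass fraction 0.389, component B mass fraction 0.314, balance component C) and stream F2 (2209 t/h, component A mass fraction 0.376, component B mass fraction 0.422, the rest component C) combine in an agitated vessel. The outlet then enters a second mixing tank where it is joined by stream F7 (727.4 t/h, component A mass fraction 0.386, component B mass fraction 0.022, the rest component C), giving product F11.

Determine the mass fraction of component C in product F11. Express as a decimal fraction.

0.298

Overall, product flow = 3705.3 t/h.
component C in = 768.9×0.297 + 2209×0.202 + 727.4×0.592 = 1105.2 t/h.
component C fraction in F11 = 0.298.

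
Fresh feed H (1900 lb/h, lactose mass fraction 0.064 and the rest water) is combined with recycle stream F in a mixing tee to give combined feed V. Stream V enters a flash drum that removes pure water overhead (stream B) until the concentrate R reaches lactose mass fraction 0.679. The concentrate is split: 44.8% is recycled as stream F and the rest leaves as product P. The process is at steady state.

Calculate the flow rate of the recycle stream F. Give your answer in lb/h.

Overall lactose balance (none leaves overhead): lactose in fresh feed = lactose in product, i.e. 1900×0.064 = (1−0.448)·R·0.679.
R = 121.6/(0.679×0.552) = 324.43 lb/h.
Recycle F = 0.448×324.43 = 145.35 lb/h.

145.3 lb/h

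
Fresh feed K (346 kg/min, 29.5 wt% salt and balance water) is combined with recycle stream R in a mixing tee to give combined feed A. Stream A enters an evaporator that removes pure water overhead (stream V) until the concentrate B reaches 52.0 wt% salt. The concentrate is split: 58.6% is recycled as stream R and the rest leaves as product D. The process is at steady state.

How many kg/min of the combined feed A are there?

623.8 kg/min

Overall salt balance (none leaves overhead): salt in fresh feed = salt in product, i.e. 346×0.295 = (1−0.586)·B·0.520.
B = 102.07/(0.520×0.414) = 474.13 kg/min.
Recycle R = 0.586×474.13 = 277.84 kg/min.
Combined feed A = 346 + 277.84 = 623.84 kg/min.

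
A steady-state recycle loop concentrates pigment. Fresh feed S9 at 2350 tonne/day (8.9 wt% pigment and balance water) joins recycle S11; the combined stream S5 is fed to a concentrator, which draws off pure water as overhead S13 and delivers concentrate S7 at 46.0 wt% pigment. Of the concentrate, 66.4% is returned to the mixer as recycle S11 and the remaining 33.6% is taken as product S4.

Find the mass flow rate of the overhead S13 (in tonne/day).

1895 tonne/day

Overall pigment balance (none leaves overhead): pigment in fresh feed = pigment in product, i.e. 2350×0.089 = (1−0.664)·S7·0.460.
S7 = 209.15/(0.460×0.336) = 1353.2 tonne/day.
Recycle S11 = 0.664×1353.2 = 898.52 tonne/day.
Combined feed S5 = 2350 + 898.52 = 3248.5 tonne/day.
Overhead S13 = S5 − S7 = 3248.5 − 1353.2 = 1895.3 tonne/day.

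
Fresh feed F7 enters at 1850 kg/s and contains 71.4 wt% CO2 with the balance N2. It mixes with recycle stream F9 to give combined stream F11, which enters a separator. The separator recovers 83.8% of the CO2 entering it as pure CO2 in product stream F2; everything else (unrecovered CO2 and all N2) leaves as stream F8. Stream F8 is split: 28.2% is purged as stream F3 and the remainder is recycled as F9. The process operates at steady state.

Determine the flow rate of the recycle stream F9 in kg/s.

1521 kg/s

N2 enters only via F7 and leaves only via the purge: 1850×0.286 = 0.282×(N2 in F8), and the separator passes all N2, so N2 in F11 = N2 in F8 = 1876.2 kg/s.
CO2 in F11: m_A = 1850×0.714 + (1−0.282)·(1−0.838)·m_A, so m_A = 1320.9/0.8837 = 1494.8 kg/s.
F8 = (1−0.838)×1494.8 + 1876.2 = 2118.4 kg/s.
Recycle F9 = (1−0.282)×2118.4 = 1521 kg/s.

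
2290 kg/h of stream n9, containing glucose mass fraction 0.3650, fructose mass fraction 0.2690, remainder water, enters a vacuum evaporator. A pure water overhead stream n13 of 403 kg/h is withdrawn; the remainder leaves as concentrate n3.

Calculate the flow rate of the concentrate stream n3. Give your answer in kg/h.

Concentrate = 2290 − 403 = 1887 kg/h.

1887 kg/h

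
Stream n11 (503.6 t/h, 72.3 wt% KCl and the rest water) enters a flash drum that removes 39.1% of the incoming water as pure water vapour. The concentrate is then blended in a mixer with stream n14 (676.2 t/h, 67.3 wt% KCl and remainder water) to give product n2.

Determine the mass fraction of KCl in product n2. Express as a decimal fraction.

0.728

Vapour removed = 0.391×0.277×503.6 = 54.543 t/h; concentrate = 449.06 t/h.
KCl reaching the mixer = 364.1 (from concentrate) + 676.2×0.673 = 819.19 t/h.
Product flow = 449.06 + 676.2 = 1125.3 t/h; KCl fraction = 0.728.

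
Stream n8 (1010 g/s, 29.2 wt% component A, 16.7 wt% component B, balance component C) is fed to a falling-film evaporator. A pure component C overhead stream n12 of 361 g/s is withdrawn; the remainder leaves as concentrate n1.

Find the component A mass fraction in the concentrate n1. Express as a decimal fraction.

0.454

component A is not removed: 1010×0.292 = 294.92 g/s of component A enters n1.
Concentrate = 1010 − 361 = 649 g/s.
Mass fraction = 294.92/649 = 0.454.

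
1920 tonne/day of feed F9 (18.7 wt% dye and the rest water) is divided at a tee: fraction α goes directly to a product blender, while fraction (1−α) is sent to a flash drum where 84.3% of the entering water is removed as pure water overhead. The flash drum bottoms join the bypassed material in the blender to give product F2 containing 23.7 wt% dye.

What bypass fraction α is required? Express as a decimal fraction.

0.692

All 1920×0.187 = 359.04 tonne/day of dye reaches F2, so F2 = 359.04/0.237 = 1514.9 tonne/day and vapour = 405.06 tonne/day.
The evaporator receives (1−α)·1920 of feed at 0.813 water and removes 0.843 of that water:
0.843×0.813×(1−α)×1920 = 405.06
(1−α) = 405.06/1315.9 = 0.3078;  α = 0.6922.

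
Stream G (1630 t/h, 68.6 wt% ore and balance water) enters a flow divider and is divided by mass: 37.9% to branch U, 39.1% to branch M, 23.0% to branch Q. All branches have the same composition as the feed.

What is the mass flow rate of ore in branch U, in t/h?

Branch U total = 0.379×1630 = 617.77 t/h.
ore in U = 0.686×617.77 = 423.79 t/h.

423.8 t/h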